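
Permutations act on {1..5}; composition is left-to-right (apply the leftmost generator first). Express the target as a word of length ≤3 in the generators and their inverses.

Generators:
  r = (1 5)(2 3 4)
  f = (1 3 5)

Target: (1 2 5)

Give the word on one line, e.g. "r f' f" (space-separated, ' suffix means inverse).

  after r: (1 5)(2 3 4)
  after f': (1 3 4 2)
  after r': (1 2 5)

r f' r'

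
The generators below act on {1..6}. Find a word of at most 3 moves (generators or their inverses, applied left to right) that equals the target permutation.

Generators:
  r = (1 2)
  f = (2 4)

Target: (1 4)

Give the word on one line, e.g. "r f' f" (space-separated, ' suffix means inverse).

  after f': (2 4)
  after r: (1 2 4)
  after f: (1 4)

f' r f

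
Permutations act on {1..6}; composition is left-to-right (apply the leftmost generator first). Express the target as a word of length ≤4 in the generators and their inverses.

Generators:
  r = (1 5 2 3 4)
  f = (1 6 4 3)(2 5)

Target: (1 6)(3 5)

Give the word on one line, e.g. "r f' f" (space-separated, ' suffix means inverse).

r' f'

  after r': (1 4 3 2 5)
  after f': (1 6)(3 5)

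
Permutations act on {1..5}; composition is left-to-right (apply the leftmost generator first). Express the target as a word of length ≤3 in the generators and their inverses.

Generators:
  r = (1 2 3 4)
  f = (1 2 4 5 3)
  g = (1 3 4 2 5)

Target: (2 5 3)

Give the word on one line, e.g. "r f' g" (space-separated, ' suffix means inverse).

  after f': (1 3 5 4 2)
  after g': (2 5 3)

f' g'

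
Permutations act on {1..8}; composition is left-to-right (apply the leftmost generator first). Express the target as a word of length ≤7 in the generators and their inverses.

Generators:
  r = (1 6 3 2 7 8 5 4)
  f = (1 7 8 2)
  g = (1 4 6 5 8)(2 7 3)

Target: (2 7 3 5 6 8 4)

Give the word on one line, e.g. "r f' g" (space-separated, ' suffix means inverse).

r' r' f r g'

  after r': (1 4 5 8 7 2 3 6)
  after r': (1 5 7 3)(2 6 4 8)
  after f: (1 5 8)(2 6 4)(3 7)
  after r: (1 4 7 2 3 8 6)
  after g': (2 7 3 5 6 8 4)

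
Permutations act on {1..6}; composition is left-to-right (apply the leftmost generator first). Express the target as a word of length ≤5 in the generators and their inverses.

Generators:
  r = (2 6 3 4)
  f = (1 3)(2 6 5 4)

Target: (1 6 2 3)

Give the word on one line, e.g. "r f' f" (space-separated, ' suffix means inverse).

f r f' f'

  after f: (1 3)(2 6 5 4)
  after r: (1 4 6 5 2 3)
  after f': (1 5 4 2)
  after f': (1 6 2 3)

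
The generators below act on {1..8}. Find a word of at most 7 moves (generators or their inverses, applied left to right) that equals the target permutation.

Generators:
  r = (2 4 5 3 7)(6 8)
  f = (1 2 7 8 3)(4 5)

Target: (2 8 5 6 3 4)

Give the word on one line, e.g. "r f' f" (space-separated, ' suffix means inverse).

f f r f' r'

  after f: (1 2 7 8 3)(4 5)
  after f: (1 7 3 2 8)
  after r: (1 2 6 8)(3 4 5)
  after f': (2 6 7)(3 5 8)
  after r': (2 8 5 6 3 4)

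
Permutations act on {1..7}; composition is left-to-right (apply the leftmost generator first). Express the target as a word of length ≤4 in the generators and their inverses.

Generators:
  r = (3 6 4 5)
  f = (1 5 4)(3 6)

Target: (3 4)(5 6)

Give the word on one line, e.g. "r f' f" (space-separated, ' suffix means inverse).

r' r'

  after r': (3 5 4 6)
  after r': (3 4)(5 6)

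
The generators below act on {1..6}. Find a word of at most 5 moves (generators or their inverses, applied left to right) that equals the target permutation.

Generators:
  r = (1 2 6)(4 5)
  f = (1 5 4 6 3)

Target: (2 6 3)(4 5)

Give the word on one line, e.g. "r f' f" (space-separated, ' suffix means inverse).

  after r: (1 2 6)(4 5)
  after r: (1 6 2)
  after f': (1 4 5)(2 3 6)
  after r': (1 5 6)(2 3)
  after f': (2 6 3)(4 5)

r r f' r' f'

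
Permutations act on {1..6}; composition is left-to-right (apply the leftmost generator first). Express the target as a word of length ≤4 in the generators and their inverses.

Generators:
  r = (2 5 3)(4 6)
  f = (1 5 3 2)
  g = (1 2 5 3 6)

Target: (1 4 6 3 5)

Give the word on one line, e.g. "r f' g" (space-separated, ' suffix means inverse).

  after g': (1 6 3 5 2)
  after r: (1 4 6 2)
  after f': (1 4 6 3 5)

g' r f'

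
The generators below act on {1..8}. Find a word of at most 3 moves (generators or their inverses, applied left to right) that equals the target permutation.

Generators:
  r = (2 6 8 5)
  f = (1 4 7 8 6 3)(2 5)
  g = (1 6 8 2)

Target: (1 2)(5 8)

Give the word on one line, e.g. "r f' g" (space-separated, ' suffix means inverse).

g r'

  after g: (1 6 8 2)
  after r': (1 2)(5 8)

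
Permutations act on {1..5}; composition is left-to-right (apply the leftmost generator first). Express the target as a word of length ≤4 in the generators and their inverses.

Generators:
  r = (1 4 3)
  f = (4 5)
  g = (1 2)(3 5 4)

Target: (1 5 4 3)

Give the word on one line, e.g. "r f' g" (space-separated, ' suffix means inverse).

  after r: (1 4 3)
  after f: (1 5 4 3)

r f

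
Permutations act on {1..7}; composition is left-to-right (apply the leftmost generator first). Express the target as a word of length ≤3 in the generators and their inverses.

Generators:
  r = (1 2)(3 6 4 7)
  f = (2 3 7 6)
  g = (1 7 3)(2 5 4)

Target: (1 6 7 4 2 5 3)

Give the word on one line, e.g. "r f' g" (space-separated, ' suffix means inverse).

g r r

  after g: (1 7 3)(2 5 4)
  after r: (1 3 2 5 7 6 4)
  after r: (1 6 7 4 2 5 3)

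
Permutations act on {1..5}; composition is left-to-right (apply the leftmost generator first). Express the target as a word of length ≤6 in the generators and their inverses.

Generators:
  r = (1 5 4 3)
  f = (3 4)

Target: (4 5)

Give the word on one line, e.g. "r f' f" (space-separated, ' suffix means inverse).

r r f' r f'

  after r: (1 5 4 3)
  after r: (1 4)(3 5)
  after f': (1 3 5 4)
  after r: (3 4 5)
  after f': (4 5)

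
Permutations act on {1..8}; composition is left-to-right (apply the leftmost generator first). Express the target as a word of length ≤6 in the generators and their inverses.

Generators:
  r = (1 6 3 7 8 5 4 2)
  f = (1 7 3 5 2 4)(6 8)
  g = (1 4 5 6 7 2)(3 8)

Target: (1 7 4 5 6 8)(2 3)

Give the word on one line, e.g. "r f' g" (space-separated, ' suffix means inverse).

  after f: (1 7 3 5 2 4)(6 8)
  after r': (1 3 8)(2 5 4)(6 7)
  after r': (1 6 3 7)(2 8)
  after g: (1 7 4 5 6 8)(2 3)

f r' r' g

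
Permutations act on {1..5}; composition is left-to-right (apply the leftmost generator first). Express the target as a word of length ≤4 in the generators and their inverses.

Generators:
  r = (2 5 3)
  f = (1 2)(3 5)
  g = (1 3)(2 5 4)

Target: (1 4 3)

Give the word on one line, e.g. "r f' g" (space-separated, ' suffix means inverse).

  after f': (1 2)(3 5)
  after g: (1 5)(2 3 4)
  after g: (1 4 5 3 2)
  after f': (1 4 3)

f' g g f'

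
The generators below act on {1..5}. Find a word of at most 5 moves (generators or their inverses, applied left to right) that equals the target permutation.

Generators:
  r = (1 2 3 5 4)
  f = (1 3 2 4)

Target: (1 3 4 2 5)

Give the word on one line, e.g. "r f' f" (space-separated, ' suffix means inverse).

  after f: (1 3 2 4)
  after r': (1 2 5 3)
  after f: (1 4)(2 5)
  after f: (2 5 4 3)
  after f: (1 3 4 2 5)

f r' f f f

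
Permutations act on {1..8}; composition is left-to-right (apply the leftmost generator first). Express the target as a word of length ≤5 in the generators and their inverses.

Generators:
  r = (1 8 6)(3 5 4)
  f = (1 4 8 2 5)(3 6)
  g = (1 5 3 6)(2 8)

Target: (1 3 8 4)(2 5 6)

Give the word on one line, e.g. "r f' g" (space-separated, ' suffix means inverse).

r r f

  after r: (1 8 6)(3 5 4)
  after r: (1 6 8)(3 4 5)
  after f: (1 3 8 4)(2 5 6)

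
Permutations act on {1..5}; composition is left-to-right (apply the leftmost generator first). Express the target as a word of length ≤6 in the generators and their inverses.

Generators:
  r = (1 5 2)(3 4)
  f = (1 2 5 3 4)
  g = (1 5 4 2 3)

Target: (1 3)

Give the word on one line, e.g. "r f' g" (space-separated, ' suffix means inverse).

  after r: (1 5 2)(3 4)
  after g': (2 3 5 4)
  after f': (1 4)(2 5 3)
  after g: (1 2 4 5)
  after g: (1 3)

r g' f' g g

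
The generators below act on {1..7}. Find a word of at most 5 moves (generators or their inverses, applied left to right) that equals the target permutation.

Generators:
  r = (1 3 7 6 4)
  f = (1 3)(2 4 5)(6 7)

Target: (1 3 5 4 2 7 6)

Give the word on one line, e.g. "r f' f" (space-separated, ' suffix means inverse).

f r' f

  after f: (1 3)(2 4 5)(6 7)
  after r': (2 6 3 4 5)
  after f: (1 3 5 4 2 7 6)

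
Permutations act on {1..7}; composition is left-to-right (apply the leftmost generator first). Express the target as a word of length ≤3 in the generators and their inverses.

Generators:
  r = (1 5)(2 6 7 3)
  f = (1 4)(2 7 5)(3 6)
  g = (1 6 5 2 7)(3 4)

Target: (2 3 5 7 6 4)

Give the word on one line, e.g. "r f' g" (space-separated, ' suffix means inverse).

g' f r'

  after g': (1 7 2 5 6)(3 4)
  after f: (1 5 3)(4 6)
  after r': (2 3 5 7 6 4)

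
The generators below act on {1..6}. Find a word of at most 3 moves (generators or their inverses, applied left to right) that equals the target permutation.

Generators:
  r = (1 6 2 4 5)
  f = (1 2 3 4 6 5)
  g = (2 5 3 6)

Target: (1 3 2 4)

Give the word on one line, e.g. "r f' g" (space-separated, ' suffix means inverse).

r' g r

  after r': (1 5 4 2 6)
  after g: (1 3 6)(4 5)
  after r: (1 3 2 4)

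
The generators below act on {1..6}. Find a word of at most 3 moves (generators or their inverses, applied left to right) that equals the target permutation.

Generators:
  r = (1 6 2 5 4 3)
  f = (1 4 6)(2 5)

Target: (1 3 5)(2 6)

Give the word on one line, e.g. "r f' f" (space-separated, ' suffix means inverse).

  after r: (1 6 2 5 4 3)
  after f: (3 4)(5 6)
  after r': (1 3 5)(2 6)

r f r'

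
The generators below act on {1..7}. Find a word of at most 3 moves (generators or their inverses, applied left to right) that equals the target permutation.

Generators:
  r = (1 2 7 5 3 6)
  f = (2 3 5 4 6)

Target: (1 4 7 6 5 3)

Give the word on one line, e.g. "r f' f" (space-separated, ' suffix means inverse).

f' r' f'

  after f': (2 6 4 5 3)
  after r': (1 6 4 7 2 3)
  after f': (1 4 7 6 5 3)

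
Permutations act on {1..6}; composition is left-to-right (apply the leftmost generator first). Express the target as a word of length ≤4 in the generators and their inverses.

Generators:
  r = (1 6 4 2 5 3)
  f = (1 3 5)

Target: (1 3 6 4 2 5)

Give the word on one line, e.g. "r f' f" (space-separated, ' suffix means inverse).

f' r

  after f': (1 5 3)
  after r: (1 3 6 4 2 5)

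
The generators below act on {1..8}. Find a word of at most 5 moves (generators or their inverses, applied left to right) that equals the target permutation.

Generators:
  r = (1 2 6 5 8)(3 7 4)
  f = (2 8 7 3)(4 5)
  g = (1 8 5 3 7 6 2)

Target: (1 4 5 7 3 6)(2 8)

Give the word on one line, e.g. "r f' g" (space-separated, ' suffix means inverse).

  after f': (2 3 7 8)(4 5)
  after r': (1 8)(2 4 6)(5 7)
  after f: (1 7 4 6 8)(2 5 3)
  after r: (1 4 5 7 3 6)(2 8)

f' r' f r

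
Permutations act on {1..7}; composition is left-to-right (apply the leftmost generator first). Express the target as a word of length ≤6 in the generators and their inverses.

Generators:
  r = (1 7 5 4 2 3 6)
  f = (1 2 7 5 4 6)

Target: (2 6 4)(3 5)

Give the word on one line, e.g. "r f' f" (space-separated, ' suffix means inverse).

  after r: (1 7 5 4 2 3 6)
  after f: (1 5 6 2 3)(4 7)
  after f: (1 4 5)(2 3)(6 7)
  after f: (1 6 5 2 3 7)
  after r: (2 6 4)(3 5)

r f f f r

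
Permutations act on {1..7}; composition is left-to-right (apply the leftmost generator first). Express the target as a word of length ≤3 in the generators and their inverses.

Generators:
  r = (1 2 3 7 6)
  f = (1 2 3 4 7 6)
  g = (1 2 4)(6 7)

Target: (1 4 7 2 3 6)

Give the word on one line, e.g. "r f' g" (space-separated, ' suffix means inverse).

g' r r

  after g': (1 4 2)(6 7)
  after r: (1 4 3 7)
  after r: (1 4 7 2 3 6)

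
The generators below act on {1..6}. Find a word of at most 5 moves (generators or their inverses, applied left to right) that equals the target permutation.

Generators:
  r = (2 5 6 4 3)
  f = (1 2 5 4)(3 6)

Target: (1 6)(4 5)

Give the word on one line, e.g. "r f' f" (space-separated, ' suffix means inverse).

  after f: (1 2 5 4)(3 6)
  after r: (1 5 3 4)(2 6)
  after r: (1 6 5 2 4)
  after f': (1 3 6 2 5)
  after f': (1 6)(4 5)

f r r f' f'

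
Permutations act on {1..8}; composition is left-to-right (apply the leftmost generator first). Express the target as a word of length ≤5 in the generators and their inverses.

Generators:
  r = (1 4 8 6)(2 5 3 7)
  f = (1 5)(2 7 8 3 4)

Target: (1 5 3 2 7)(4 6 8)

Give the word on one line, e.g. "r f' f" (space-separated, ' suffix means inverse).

  after r: (1 4 8 6)(2 5 3 7)
  after f: (1 2)(3 8 6 5 4)
  after f: (1 7 8 6)(2 5)
  after r: (1 2 3 7 6 4 8)
  after r: (1 5 3 2 7)(4 6 8)

r f f r r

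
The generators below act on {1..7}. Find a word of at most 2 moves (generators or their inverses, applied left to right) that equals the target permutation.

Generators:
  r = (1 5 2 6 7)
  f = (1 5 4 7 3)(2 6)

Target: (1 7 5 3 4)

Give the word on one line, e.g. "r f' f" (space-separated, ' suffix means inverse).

f' f'

  after f': (1 3 7 4 5)(2 6)
  after f': (1 7 5 3 4)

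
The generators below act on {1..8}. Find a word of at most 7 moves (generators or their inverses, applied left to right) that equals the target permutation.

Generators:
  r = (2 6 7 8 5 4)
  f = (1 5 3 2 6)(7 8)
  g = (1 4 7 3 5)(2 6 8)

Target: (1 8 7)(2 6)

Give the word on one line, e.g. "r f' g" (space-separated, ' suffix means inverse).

  after r': (2 4 5 8 7 6)
  after g': (1 5 6 8 4 3 7 2)
  after f': (2 6 7 3 8 4 5)
  after f': (1 6 8 4)(3 7 5)
  after g: (1 8 7)(2 6)

r' g' f' f' g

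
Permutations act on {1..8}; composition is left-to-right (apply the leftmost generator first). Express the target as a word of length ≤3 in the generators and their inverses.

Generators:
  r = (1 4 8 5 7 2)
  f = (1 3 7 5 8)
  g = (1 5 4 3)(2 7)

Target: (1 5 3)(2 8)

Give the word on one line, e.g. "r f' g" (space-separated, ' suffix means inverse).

  after g': (1 3 4 5)(2 7)
  after f: (1 7 2 5 3 4 8)
  after r': (1 5 3)(2 8)

g' f r'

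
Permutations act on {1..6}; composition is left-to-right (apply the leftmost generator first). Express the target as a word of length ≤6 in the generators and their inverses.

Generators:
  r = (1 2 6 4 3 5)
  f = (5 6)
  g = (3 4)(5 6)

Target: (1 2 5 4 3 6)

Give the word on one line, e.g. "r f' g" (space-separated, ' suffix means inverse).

  after r': (1 5 3 4 6 2)
  after f': (1 6 2)(3 4 5)
  after g': (1 5 4 6 2)
  after g': (1 6 2)(3 4 5)
  after r': (1 2 5 4 3 6)

r' f' g' g' r'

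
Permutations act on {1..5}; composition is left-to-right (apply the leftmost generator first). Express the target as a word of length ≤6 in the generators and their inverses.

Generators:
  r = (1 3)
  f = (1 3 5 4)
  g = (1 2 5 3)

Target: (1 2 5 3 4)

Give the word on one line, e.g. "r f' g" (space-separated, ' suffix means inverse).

  after g: (1 2 5 3)
  after f: (1 2 4)
  after r': (1 2 4 3)
  after f': (1 2 5 3 4)

g f r' f'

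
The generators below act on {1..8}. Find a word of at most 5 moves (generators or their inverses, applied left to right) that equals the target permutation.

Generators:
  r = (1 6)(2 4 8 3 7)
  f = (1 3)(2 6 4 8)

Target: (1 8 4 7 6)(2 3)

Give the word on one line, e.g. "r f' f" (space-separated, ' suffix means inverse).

  after r: (1 6)(2 4 8 3 7)
  after r: (2 8 7 4 3)
  after r: (1 6)(2 3 4 7 8)
  after f: (1 4 7 2)(3 8 6)
  after f: (1 8 4 7 6)(2 3)

r r r f f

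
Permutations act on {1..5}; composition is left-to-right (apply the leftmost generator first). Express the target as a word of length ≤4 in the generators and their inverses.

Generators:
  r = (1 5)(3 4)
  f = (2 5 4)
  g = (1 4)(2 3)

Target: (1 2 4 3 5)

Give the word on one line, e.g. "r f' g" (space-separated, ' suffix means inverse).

f g' f

  after f: (2 5 4)
  after g': (1 4 3 2 5)
  after f: (1 2 4 3 5)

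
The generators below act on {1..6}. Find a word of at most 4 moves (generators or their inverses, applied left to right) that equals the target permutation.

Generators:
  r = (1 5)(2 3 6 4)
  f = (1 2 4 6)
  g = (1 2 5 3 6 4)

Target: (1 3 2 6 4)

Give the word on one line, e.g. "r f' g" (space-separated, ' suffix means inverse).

  after r: (1 5)(2 3 6 4)
  after f: (1 5 2 3)
  after g: (1 3 2 6 4)

r f g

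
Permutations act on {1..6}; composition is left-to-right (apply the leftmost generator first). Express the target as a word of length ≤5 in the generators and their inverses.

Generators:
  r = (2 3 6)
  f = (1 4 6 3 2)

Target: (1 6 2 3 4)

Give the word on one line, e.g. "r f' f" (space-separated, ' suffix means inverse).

r' f r f

  after r': (2 6 3)
  after f: (1 4 6 2 3)
  after r: (1 4 2 6 3)
  after f: (1 6 2 3 4)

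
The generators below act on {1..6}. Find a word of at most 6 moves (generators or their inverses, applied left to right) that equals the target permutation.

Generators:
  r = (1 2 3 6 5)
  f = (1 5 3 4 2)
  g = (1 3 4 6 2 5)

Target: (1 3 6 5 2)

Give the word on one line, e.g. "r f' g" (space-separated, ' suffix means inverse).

  after f: (1 5 3 4 2)
  after r': (1 6 3 4)(2 5)
  after f': (1 6 5 4 2)
  after f': (1 6)(3 5)
  after r': (1 3 6 5 2)

f r' f' f' r'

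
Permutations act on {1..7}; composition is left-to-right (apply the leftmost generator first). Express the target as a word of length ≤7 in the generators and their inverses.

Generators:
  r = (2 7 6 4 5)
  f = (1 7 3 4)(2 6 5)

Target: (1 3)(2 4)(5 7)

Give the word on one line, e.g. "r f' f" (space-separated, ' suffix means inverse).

f' r' f r' f'

  after f': (1 4 3 7)(2 5 6)
  after r': (1 6 5 7)(2 4 3)
  after f: (1 5 3 6 2)
  after r': (1 4 6 5 3 7 2)
  after f': (1 3)(2 4)(5 7)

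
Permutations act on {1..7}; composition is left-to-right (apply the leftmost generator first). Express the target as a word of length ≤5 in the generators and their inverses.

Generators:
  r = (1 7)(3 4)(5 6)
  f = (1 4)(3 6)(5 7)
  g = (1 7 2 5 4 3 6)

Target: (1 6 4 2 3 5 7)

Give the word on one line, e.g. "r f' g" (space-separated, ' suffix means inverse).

  after r': (1 7)(3 4)(5 6)
  after g': (2 7 6)(3 5)
  after f: (1 4)(2 5 6)(3 7)
  after g: (1 3 2 4 7 6 5)
  after g: (1 6 4 2 3 5 7)

r' g' f g g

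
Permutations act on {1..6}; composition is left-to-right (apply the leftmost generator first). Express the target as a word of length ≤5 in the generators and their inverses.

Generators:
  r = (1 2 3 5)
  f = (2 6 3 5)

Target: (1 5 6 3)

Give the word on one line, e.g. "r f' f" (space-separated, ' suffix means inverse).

f f r'

  after f: (2 6 3 5)
  after f: (2 3)(5 6)
  after r': (1 5 6 3)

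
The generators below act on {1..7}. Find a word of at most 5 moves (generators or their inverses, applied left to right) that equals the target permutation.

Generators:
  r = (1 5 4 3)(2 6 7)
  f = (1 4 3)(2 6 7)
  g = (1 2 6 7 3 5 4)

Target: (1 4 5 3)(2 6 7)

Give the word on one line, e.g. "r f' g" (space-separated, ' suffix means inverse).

  after r': (1 3 4 5)(2 7 6)
  after f: (4 5)
  after f: (1 4 5 3)(2 6 7)

r' f f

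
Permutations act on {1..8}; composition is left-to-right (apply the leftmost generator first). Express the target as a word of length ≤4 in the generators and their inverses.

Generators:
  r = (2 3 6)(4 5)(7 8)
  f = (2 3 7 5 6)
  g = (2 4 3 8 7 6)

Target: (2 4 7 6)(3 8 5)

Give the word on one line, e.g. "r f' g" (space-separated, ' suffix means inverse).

f' r f g'

  after f': (2 6 5 7 3)
  after r: (4 5 8 7 6)
  after f: (2 3 7)(4 6)(5 8)
  after g': (2 4 7 6)(3 8 5)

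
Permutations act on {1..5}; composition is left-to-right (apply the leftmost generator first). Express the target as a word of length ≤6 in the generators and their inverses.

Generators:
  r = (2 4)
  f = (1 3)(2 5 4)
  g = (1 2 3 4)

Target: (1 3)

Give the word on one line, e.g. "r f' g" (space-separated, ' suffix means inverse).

  after g: (1 2 3 4)
  after r: (1 4)(2 3)
  after r: (1 2 3 4)
  after g: (1 3)(2 4)
  after r': (1 3)

g r r g r'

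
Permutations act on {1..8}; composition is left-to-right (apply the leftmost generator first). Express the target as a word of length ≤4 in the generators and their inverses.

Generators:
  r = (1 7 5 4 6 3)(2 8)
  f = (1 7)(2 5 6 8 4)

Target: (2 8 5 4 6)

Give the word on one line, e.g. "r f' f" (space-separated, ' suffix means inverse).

f' f'

  after f': (1 7)(2 4 8 6 5)
  after f': (2 8 5 4 6)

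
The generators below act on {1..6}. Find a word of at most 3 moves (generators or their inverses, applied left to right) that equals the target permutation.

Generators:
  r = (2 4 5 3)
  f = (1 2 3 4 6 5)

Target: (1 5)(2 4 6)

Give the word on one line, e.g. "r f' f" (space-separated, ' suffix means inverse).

  after f: (1 2 3 4 6 5)
  after r: (1 4 6 3 5)
  after r: (1 5)(2 4 6)

f r r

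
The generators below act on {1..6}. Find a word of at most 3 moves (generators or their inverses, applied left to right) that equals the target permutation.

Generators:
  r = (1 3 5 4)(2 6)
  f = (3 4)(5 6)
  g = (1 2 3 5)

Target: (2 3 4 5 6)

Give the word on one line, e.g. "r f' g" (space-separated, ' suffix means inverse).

  after g: (1 2 3 5)
  after g: (1 3)(2 5)
  after r': (2 3 4 5 6)

g g r'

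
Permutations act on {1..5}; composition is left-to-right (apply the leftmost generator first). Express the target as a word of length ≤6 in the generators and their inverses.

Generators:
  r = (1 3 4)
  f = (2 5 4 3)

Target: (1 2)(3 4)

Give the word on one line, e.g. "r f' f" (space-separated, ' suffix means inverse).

  after f': (2 3 4 5)
  after r: (1 3)(2 4 5)
  after f: (1 2 3)
  after r': (1 2)(3 4)

f' r f r'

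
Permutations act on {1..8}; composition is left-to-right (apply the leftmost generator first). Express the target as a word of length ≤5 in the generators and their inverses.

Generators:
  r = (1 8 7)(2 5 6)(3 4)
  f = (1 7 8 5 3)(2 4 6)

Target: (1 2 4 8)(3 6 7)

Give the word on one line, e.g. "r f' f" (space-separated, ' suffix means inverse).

  after r': (1 7 8)(2 6 5)(3 4)
  after f: (1 8 7 5 4)(3 6)
  after f: (1 5 6)(2 4 7 3)
  after r: (1 6 8 7 4)(2 3 5)
  after r: (1 2 4 8)(3 6 7)

r' f f r r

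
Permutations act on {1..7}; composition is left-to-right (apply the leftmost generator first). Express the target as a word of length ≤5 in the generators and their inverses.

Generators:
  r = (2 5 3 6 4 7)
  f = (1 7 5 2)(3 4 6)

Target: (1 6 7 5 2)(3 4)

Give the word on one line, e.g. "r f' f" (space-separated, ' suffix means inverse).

r f' f' r r

  after r: (2 5 3 6 4 7)
  after f': (1 2 7 5 6 3 4)
  after f': (1 5 4 2)
  after r: (1 3 6 4 5 7 2)
  after r: (1 6 7 5 2)(3 4)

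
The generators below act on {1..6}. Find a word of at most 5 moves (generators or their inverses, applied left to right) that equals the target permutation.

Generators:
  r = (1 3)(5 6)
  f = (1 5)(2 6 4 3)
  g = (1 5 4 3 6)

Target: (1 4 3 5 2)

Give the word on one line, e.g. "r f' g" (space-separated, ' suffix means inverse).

  after g: (1 5 4 3 6)
  after f': (2 3)(5 6)
  after g': (1 6)(2 4 5 3)
  after f: (1 4)(2 3 6 5)
  after r: (1 4 3 5 2)

g f' g' f r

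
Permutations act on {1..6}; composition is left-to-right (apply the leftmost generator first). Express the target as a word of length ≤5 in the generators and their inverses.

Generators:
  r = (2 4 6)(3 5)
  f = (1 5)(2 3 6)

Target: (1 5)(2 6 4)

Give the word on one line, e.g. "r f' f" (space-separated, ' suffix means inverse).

f f f r r

  after f: (1 5)(2 3 6)
  after f: (2 6 3)
  after f: (1 5)
  after r: (1 3 5)(2 4 6)
  after r: (1 5)(2 6 4)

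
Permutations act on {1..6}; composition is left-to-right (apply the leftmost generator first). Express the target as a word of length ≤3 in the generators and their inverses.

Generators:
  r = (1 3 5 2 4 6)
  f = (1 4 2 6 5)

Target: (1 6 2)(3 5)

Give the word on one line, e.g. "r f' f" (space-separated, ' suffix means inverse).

f r

  after f: (1 4 2 6 5)
  after r: (1 6 2)(3 5)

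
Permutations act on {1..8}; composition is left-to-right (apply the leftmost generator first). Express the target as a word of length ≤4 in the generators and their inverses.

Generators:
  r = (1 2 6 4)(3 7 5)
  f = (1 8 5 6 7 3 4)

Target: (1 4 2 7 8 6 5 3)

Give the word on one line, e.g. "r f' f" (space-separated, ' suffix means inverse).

r f' r r

  after r: (1 2 6 4)(3 7 5)
  after f': (1 2 5 7 8)(3 6)
  after r: (1 6 7 8 2 3 4)
  after r: (1 4 2 7 8 6 5 3)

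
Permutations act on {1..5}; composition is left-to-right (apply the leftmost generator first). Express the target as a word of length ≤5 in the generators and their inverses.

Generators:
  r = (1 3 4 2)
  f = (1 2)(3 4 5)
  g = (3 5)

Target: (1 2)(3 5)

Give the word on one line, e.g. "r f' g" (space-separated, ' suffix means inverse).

  after f: (1 2)(3 4 5)
  after g': (1 2)(3 4)
  after f': (4 5)
  after f': (1 2)(3 5)

f g' f' f'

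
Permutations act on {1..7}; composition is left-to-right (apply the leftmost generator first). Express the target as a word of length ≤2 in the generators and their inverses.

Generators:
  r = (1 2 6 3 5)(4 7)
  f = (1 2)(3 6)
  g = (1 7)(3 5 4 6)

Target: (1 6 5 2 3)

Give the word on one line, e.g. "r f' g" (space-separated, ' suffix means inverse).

  after r: (1 2 6 3 5)(4 7)
  after r: (1 6 5 2 3)

r r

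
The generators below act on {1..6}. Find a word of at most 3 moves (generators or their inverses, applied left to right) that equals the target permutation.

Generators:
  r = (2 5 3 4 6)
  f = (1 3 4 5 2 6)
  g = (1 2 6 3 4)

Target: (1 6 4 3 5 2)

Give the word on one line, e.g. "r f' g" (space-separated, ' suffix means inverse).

g f

  after g: (1 2 6 3 4)
  after f: (1 6 4 3 5 2)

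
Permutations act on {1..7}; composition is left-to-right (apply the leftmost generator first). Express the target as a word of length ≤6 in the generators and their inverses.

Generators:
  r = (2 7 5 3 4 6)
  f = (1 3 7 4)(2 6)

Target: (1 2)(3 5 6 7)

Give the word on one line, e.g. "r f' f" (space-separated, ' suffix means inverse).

  after f': (1 4 7 3)(2 6)
  after f': (1 7)(3 4)
  after r': (1 2 6 4 5 7)
  after r': (1 6 3 5 2 4 7)
  after f: (1 2)(3 5 6 7)

f' f' r' r' f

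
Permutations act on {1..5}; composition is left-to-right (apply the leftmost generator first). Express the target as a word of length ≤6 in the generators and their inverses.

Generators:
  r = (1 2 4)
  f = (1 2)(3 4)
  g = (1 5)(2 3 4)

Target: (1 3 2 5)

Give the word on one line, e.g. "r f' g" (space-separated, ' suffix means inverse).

f' g f f

  after f': (1 2)(3 4)
  after g: (1 3 2 5)
  after f: (1 4 3)(2 5)
  after f: (1 3 2 5)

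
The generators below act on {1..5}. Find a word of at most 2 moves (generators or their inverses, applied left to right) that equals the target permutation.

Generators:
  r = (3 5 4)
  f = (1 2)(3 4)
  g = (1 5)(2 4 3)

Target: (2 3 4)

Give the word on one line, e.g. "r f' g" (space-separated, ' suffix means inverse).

g g

  after g: (1 5)(2 4 3)
  after g: (2 3 4)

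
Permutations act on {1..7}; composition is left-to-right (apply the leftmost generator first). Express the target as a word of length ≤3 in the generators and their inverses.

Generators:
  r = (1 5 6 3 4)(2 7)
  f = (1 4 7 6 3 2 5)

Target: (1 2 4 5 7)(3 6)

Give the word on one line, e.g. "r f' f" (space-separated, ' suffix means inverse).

f r' f

  after f: (1 4 7 6 3 2 5)
  after r': (1 3 7 5 4 2)
  after f: (1 2 4 5 7)(3 6)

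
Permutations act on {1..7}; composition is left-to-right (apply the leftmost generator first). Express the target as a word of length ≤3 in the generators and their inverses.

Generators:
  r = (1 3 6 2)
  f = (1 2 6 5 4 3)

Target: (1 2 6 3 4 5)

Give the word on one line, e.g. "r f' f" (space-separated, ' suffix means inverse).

f' r r

  after f': (1 3 4 5 6 2)
  after r: (1 6)(2 3 4 5)
  after r: (1 2 6 3 4 5)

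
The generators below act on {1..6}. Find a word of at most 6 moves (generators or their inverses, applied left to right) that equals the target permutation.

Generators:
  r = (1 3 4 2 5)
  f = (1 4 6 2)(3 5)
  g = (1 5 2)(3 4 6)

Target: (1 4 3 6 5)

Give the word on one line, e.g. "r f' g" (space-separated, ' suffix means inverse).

g' f r' f r

  after g': (1 2 5)(3 6 4)
  after f: (2 3)(4 5)
  after r': (1 5 3 4 2)
  after f: (1 3 6 2 4)
  after r: (1 4 3 6 5)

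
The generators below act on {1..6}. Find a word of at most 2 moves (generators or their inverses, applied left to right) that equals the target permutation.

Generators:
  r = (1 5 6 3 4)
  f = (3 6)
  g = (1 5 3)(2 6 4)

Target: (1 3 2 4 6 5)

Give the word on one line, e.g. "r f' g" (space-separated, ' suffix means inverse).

  after f: (3 6)
  after g': (1 3 2 4 6 5)

f g'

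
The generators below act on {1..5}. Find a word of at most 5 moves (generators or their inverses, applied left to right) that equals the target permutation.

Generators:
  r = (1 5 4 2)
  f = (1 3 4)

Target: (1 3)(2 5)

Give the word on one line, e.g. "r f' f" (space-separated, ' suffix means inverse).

f' r' r' f

  after f': (1 4 3)
  after r': (1 5)(2 4 3)
  after r': (2 5)(3 4)
  after f: (1 3)(2 5)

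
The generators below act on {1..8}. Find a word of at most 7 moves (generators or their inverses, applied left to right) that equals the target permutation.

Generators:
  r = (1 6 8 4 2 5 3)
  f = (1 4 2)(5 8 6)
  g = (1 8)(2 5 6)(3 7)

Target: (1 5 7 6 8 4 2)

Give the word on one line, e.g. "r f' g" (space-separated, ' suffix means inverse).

r' g r g' r'

  after r': (1 3 5 2 4 8 6)
  after g: (1 7 3 6 8 2 4)
  after r: (1 7)(3 8 5)(4 6)
  after g': (1 3)(2 6 4 5 7 8)
  after r': (1 5 7 6 8 4 2)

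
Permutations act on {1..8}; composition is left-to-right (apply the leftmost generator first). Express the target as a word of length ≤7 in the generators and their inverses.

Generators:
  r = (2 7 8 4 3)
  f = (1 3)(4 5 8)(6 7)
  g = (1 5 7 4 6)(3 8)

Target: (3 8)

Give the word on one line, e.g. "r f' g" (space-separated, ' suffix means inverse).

  after g: (1 5 7 4 6)(3 8)
  after g: (1 7 6 5 4)
  after g: (1 4 5 6 7)(3 8)
  after g: (1 6 4 7 5)
  after g: (3 8)

g g g g g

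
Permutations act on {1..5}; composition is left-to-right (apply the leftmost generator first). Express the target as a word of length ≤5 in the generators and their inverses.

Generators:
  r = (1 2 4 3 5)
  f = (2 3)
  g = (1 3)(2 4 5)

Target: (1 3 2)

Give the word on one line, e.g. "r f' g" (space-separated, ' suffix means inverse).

f' g' g' g'

  after f': (2 3)
  after g': (1 3 5 4 2)
  after g': (2 3 4 5)
  after g': (1 3 2)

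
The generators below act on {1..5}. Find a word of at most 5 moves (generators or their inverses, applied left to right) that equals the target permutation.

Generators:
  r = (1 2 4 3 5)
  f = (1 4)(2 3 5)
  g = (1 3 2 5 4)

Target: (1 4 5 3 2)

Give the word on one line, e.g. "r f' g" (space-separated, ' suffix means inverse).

r f r' g f'

  after r: (1 2 4 3 5)
  after f: (1 3 2)(4 5)
  after r': (1 4 3)(2 5)
  after g: (2 4)
  after f': (1 4 5 3 2)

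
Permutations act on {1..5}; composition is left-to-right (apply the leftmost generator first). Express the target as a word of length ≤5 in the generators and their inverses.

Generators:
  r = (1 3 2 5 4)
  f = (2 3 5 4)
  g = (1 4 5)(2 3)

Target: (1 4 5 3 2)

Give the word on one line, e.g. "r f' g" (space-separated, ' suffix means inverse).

  after r: (1 3 2 5 4)
  after g: (1 2)
  after f': (1 4 5 3 2)

r g f'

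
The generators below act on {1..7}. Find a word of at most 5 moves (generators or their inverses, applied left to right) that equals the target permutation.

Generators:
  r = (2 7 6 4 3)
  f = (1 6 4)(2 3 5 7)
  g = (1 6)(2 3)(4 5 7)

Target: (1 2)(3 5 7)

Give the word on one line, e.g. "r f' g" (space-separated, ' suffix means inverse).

  after r: (2 7 6 4 3)
  after f: (1 6)(4 5 7)
  after r: (1 4 5 6)(2 7 3)
  after r: (1 3 7 2 6)(4 5)
  after g': (1 2)(3 5 7)

r f r r g'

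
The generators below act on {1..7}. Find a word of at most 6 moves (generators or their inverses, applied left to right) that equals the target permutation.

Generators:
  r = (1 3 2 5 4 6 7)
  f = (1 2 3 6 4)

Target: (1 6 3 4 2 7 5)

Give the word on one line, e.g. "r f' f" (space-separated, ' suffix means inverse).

  after r': (1 7 6 4 5 2 3)
  after f': (1 7 3 4 5)
  after r': (1 6 4 2 3 5 7)
  after f: (1 4 3 5 7 2 6)
  after r: (1 6 3 4 2 7 5)

r' f' r' f r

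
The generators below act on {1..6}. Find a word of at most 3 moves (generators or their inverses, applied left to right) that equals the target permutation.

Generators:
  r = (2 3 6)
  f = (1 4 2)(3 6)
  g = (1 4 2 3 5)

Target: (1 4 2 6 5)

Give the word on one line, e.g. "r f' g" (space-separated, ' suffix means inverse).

r r g

  after r: (2 3 6)
  after r: (2 6 3)
  after g: (1 4 2 6 5)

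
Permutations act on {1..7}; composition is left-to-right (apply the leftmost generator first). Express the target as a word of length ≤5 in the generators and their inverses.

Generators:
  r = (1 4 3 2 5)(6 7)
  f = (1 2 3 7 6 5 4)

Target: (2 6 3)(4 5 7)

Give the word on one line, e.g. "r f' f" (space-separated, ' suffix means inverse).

f f r' f' r

  after f: (1 2 3 7 6 5 4)
  after f: (1 3 6 4 2 7 5)
  after r': (1 4 3 7 2 6)
  after f': (1 5 6 4 2 7)
  after r: (2 6 3)(4 5 7)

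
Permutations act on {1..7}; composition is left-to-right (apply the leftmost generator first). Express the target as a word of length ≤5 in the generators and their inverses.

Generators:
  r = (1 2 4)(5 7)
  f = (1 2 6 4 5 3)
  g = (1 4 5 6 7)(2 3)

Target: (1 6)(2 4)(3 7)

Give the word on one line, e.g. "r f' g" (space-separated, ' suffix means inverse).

  after g: (1 4 5 6 7)(2 3)
  after f: (1 5 4 3 6 7 2)
  after g: (1 6)(2 4)(3 7)

g f g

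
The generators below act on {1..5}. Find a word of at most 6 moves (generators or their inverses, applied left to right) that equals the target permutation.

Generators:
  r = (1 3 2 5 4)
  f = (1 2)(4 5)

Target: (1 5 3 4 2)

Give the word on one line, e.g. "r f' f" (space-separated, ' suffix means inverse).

r' f r f

  after r': (1 4 5 2 3)
  after f: (1 5)(2 3)
  after r: (1 4)(3 5)
  after f: (1 5 3 4 2)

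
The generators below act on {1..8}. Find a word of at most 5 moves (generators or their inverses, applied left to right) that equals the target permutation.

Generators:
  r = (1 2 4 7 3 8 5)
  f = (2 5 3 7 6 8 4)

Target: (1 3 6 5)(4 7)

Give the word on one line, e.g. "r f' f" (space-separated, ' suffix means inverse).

  after f: (2 5 3 7 6 8 4)
  after f: (2 3 6 4 5 7 8)
  after r': (1 5 4 8)(2 7 3 6)
  after r': (1 8 5 2 4 3 6)
  after r': (1 3 6 5)(4 7)

f f r' r' r'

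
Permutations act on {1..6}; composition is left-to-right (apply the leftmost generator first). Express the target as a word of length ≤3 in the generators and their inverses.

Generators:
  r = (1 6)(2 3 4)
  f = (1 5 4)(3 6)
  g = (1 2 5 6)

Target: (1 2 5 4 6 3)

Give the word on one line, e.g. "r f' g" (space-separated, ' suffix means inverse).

g' f r'

  after g': (1 6 5 2)
  after f: (1 3 6 4)(2 5)
  after r': (1 2 5 4 6 3)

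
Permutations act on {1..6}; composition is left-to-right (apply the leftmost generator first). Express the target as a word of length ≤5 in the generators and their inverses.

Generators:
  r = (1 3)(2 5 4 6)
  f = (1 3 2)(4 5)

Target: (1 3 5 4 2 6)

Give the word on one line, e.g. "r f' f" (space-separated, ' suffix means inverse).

  after r: (1 3)(2 5 4 6)
  after f': (2 4 6 3)
  after r: (1 3 5 4 2 6)

r f' r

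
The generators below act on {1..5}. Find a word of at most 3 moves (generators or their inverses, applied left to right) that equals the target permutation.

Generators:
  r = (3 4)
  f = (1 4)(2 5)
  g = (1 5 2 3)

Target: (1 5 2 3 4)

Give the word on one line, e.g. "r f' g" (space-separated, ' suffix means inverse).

  after r': (3 4)
  after g: (1 5 2 3 4)

r' g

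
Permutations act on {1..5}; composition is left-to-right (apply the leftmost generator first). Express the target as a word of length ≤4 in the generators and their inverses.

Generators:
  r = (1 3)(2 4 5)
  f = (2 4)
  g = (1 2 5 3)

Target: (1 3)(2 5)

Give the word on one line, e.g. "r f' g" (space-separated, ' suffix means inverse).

  after r': (1 3)(2 5 4)
  after f': (1 3)(2 5)

r' f'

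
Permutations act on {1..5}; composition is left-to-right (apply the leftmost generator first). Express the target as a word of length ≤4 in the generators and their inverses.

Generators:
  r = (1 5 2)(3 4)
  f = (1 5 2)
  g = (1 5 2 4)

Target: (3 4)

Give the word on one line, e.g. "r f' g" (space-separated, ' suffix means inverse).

  after f: (1 5 2)
  after r': (3 4)

f r'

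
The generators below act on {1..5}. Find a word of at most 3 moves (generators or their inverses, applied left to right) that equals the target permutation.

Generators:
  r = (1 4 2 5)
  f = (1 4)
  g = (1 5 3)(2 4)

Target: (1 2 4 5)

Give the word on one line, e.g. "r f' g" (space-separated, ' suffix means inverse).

r r f

  after r: (1 4 2 5)
  after r: (1 2)(4 5)
  after f: (1 2 4 5)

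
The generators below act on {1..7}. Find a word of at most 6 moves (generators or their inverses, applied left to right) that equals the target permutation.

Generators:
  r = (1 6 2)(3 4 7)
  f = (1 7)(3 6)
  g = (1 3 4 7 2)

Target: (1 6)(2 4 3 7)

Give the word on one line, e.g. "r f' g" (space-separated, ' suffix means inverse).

  after r': (1 2 6)(3 7 4)
  after g': (1 7 3 4)(2 6)
  after f': (2 3 4 7 6)
  after r: (1 6)(2 4 3 7)

r' g' f' r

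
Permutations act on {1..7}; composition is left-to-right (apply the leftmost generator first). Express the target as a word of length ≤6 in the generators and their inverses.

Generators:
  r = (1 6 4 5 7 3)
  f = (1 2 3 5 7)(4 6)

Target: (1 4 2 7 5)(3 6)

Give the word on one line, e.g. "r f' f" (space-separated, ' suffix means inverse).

  after f': (1 7 5 3 2)(4 6)
  after r': (1 5 7 4)(2 3)
  after r': (1 4 3 2 7 6)
  after f': (1 6 7 4 2 5 3)
  after r: (1 4 2 7 5)(3 6)

f' r' r' f' r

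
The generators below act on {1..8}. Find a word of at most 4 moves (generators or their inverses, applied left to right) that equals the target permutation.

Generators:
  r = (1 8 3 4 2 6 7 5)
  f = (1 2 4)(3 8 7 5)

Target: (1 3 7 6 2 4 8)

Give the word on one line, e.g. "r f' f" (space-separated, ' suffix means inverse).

  after r': (1 5 7 6 2 4 3 8)
  after f': (1 7 6)(4 5 8)
  after f': (1 8 2)(3 5)(4 7 6)
  after f': (1 3 7 6 2 4 8)

r' f' f' f'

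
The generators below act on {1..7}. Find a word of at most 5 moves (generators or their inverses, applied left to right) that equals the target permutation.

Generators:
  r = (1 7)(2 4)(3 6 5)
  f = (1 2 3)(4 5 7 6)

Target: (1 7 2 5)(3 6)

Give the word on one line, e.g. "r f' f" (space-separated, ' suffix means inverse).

f' r f'

  after f': (1 3 2)(4 6 7 5)
  after r: (1 6)(2 7 3 4 5)
  after f': (1 7 2 5)(3 6)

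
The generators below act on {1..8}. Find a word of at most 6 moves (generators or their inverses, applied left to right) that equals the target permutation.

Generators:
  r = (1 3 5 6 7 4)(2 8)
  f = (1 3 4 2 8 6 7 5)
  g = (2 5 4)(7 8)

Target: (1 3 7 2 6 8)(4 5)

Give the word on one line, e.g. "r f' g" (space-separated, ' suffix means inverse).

  after f': (1 5 7 6 8 2 4 3)
  after g': (1 2 5 8 4 3)(6 7)
  after f': (1 4)(2 7 8 3 5)
  after f': (1 3 7 2 6 8)(4 5)

f' g' f' f'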